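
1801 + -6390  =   - 4589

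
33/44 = 3/4 = 0.75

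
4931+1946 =6877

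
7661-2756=4905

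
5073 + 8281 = 13354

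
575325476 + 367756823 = 943082299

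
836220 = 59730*14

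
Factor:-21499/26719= - 7^(-1) * 11^ (-1) * 347^( - 1 ) * 21499^1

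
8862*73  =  646926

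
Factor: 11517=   3^1*11^1*349^1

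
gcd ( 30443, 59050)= 1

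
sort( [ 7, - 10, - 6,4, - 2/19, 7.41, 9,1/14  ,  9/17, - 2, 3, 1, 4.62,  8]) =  [-10 , - 6,-2,-2/19, 1/14,9/17, 1,3,4, 4.62, 7, 7.41 , 8,9] 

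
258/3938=129/1969 = 0.07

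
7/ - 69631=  - 7/69631  =  -0.00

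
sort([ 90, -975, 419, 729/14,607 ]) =[ - 975,729/14 , 90, 419, 607]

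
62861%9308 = 7013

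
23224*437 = 10148888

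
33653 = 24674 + 8979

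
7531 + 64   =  7595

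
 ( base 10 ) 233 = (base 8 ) 351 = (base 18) CH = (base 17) DC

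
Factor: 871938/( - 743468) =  - 2^(  -  1) * 3^3*11^( - 1)*61^( - 1)* 67^1*241^1*277^(-1 ) = - 435969/371734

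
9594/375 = 25 + 73/125  =  25.58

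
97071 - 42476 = 54595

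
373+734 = 1107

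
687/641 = 687/641 =1.07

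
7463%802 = 245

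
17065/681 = 17065/681 = 25.06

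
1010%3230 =1010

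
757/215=3 + 112/215= 3.52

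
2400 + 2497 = 4897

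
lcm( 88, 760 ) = 8360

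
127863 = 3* 42621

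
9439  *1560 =14724840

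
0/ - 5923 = 0/1 = -  0.00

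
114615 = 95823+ 18792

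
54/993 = 18/331 = 0.05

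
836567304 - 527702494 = 308864810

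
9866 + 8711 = 18577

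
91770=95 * 966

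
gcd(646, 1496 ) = 34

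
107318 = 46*2333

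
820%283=254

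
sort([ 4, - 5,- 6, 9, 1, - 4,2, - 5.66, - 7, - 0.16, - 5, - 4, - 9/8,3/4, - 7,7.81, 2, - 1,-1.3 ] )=[ - 7, - 7 ,  -  6,-5.66,-5, - 5,  -  4, - 4, - 1.3, - 9/8, - 1 , - 0.16,3/4, 1, 2,2,4,7.81, 9] 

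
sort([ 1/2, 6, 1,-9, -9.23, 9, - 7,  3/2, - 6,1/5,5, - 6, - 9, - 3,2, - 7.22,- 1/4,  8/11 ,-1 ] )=[ - 9.23, - 9, - 9, - 7.22, - 7,  -  6 , - 6, - 3, - 1, - 1/4, 1/5, 1/2, 8/11, 1,3/2, 2,5,6, 9] 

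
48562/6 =8093 + 2/3 = 8093.67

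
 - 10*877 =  - 8770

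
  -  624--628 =4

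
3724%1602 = 520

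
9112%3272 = 2568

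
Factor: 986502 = 2^1* 3^1*11^1 * 14947^1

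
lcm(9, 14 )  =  126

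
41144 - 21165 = 19979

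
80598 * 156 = 12573288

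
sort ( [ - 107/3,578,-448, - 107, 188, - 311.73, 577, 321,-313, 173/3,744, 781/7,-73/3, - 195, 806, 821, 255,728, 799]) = [ - 448,  -  313, - 311.73, - 195, - 107, - 107/3, - 73/3, 173/3, 781/7, 188,  255,321, 577, 578, 728,744,799, 806, 821]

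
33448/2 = 16724 = 16724.00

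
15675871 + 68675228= 84351099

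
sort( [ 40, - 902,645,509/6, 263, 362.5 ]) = [-902,40 , 509/6,263,362.5,  645]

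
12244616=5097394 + 7147222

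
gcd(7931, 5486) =1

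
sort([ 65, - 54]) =[-54, 65]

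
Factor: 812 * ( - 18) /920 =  - 1827/115 = - 3^2*5^ ( - 1)*7^1 * 23^(  -  1) * 29^1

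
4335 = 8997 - 4662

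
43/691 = 43/691=0.06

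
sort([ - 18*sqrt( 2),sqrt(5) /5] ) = [ - 18 *sqrt ( 2 ), sqrt( 5) /5 ] 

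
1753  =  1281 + 472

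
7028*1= 7028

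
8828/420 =2207/105=21.02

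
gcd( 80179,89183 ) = 1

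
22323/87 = 256 + 17/29=256.59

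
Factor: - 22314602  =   - 2^1*307^1*36343^1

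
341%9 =8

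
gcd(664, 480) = 8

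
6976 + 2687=9663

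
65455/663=98 + 37/51 = 98.73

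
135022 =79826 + 55196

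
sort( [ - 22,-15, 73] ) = [ - 22, - 15,73]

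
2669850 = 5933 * 450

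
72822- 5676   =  67146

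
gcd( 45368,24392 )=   8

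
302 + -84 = 218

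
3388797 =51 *66447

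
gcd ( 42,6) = 6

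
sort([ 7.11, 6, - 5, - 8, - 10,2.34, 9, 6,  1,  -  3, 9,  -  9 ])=[ - 10,  -  9, - 8,  -  5 ,- 3,1,2.34,6 , 6,7.11 , 9,9] 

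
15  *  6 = 90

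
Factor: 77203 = 7^1*41^1*269^1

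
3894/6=649 = 649.00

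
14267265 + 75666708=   89933973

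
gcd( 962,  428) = 2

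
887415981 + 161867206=1049283187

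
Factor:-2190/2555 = - 6/7 = -2^1 * 3^1*7^( -1 )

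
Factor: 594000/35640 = 50/3=2^1 * 3^( -1 )* 5^2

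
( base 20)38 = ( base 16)44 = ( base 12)58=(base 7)125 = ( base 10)68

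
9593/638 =15 + 23/638=15.04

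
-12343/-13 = 949 + 6/13  =  949.46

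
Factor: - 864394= - 2^1*37^1*11681^1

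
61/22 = 61/22=2.77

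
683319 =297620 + 385699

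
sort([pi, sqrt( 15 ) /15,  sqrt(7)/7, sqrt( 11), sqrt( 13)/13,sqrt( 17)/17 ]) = [ sqrt( 17 ) /17,sqrt( 15)/15,sqrt( 13 )/13,sqrt( 7 ) /7,  pi , sqrt( 11)] 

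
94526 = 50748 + 43778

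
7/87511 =7/87511 = 0.00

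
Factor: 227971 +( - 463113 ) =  - 235142 = - 2^1*117571^1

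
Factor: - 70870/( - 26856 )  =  95/36 = 2^(-2 )*3^( - 2)*5^1*19^1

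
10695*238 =2545410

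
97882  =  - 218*( - 449)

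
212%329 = 212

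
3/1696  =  3/1696 =0.00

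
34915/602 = 57 + 601/602= 58.00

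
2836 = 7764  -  4928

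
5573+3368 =8941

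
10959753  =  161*68073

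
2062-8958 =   -  6896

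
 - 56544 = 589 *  (  -  96) 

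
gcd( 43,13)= 1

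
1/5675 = 1/5675 = 0.00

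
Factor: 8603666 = 2^1* 17^1*253049^1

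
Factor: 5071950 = 2^1 * 3^3*5^2*13^1*17^2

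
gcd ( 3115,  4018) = 7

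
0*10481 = 0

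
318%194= 124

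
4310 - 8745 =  - 4435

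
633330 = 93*6810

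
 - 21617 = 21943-43560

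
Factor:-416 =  - 2^5 * 13^1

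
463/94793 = 463/94793 = 0.00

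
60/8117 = 60/8117 = 0.01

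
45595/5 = 9119= 9119.00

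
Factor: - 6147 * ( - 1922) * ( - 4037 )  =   - 2^1*3^2* 11^1*31^2 * 367^1*683^1= - 47695273758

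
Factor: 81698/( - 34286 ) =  - 40849/17143=-7^(-1) *31^( - 1)*79^( - 1)*40849^1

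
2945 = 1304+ 1641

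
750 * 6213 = 4659750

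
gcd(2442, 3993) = 33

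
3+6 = 9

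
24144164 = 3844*6281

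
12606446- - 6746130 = 19352576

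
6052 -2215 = 3837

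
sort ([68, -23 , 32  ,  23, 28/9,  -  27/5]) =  [ - 23, - 27/5 , 28/9,23, 32,  68]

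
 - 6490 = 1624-8114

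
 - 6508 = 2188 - 8696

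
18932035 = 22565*839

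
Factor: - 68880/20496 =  - 5^1*41^1*61^( - 1 ) =- 205/61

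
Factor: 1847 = 1847^1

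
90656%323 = 216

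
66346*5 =331730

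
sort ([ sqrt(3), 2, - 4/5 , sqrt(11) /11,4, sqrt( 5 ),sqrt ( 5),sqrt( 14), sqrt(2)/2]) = [ - 4/5, sqrt(11 )/11,sqrt(2 ) /2,sqrt (3), 2  ,  sqrt(5 ),sqrt( 5 ), sqrt(14),4 ] 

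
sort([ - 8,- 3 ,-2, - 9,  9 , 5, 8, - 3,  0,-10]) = [  -  10, - 9, - 8, - 3 , - 3, - 2,0, 5,8,9] 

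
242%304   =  242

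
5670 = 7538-1868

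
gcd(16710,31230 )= 30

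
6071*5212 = 31642052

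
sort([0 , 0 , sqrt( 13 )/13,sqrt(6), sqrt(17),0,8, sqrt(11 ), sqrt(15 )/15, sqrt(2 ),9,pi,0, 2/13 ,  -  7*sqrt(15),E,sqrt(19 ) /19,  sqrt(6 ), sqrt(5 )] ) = [ - 7* sqrt ( 15 ),0,  0,  0, 0,  2/13, sqrt(19) /19,sqrt(15) /15,sqrt(13 ) /13 , sqrt(2),  sqrt( 5), sqrt ( 6),sqrt(6 ),E,pi, sqrt ( 11),sqrt(17), 8,9] 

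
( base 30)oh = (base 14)3A9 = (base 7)2102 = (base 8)1341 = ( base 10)737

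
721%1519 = 721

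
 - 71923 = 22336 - 94259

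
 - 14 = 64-78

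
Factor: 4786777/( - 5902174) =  - 2^(-1)*2951087^( - 1)*4786777^1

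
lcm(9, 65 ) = 585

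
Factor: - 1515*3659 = - 5543385   =  -3^1 * 5^1*101^1 * 3659^1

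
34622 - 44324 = -9702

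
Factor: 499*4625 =2307875=5^3 * 37^1*499^1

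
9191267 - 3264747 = 5926520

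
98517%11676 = 5109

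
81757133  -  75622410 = 6134723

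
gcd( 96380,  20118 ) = 2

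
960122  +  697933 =1658055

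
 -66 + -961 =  - 1027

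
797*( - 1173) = - 934881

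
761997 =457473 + 304524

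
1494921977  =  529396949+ 965525028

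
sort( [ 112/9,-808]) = [ - 808 , 112/9 ] 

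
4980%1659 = 3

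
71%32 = 7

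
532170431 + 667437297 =1199607728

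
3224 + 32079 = 35303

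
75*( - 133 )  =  -9975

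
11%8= 3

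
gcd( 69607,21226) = 1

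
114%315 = 114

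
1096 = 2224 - 1128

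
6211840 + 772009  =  6983849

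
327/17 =327/17 = 19.24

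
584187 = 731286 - 147099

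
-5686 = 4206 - 9892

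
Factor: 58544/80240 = 3659/5015 = 5^( - 1 )*17^( - 1)*59^(-1)*3659^1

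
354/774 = 59/129 = 0.46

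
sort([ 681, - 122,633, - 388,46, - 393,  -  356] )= [ - 393, - 388, -356, - 122,46 , 633, 681 ]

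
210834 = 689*306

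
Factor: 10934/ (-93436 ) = - 2^ ( - 1)*11^1*47^( - 1) = -  11/94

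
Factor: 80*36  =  2^6 * 3^2 * 5^1=2880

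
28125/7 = 4017  +  6/7 = 4017.86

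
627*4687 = 2938749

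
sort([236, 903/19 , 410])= [ 903/19,  236,410]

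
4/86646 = 2/43323 =0.00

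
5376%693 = 525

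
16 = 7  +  9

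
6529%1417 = 861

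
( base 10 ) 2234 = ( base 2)100010111010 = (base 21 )518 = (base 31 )2A2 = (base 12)1362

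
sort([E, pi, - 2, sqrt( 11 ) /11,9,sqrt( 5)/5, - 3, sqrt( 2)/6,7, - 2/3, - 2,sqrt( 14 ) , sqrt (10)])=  [ - 3, - 2, - 2, - 2/3, sqrt( 2)/6, sqrt(11)/11, sqrt(5)/5, E, pi, sqrt( 10 ),sqrt (14 ),  7, 9 ] 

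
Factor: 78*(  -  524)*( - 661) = 27016392 = 2^3*3^1*13^1 * 131^1*661^1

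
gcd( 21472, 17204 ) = 44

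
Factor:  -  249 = -3^1*83^1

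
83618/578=41809/289 = 144.67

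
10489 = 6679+3810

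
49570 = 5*9914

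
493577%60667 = 8241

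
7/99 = 7/99 = 0.07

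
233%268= 233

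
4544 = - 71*(-64)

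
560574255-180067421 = 380506834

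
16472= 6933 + 9539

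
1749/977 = 1 + 772/977 = 1.79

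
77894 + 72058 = 149952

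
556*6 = 3336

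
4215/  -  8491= - 4215/8491 = -0.50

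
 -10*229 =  - 2290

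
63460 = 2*31730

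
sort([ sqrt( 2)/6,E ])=[ sqrt( 2)/6, E ]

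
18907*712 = 13461784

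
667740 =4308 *155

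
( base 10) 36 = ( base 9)40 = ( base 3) 1100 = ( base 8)44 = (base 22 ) 1E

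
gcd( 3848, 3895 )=1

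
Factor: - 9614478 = - 2^1*3^1*673^1*2381^1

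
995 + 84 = 1079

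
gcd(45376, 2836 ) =2836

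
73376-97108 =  - 23732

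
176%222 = 176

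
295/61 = 295/61 = 4.84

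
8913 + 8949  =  17862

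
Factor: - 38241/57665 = - 3^2*5^( - 1)*7^1*19^( - 1 ) = -  63/95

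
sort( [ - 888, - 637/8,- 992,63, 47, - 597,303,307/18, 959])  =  [ - 992, - 888, - 597, - 637/8,307/18,47,63 , 303,959] 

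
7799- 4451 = 3348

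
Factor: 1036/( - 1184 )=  - 7/8 =- 2^( - 3 ) * 7^1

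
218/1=218 = 218.00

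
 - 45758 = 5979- 51737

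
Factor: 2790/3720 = 3/4  =  2^ ( - 2)*3^1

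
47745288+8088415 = 55833703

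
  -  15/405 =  - 1 + 26/27 = -0.04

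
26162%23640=2522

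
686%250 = 186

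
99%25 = 24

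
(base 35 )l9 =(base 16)2E8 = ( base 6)3240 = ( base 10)744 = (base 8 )1350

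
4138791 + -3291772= 847019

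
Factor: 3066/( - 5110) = - 3^1*5^( - 1 )= - 3/5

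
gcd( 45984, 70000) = 16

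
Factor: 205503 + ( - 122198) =5^1*16661^1= 83305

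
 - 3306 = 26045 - 29351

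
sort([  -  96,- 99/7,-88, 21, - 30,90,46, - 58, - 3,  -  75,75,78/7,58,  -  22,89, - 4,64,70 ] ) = [ - 96, - 88, - 75, - 58, - 30 , - 22,  -  99/7, - 4, - 3,  78/7, 21,46, 58,64,70,  75,89,90] 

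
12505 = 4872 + 7633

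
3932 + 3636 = 7568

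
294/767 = 294/767 = 0.38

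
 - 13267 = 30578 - 43845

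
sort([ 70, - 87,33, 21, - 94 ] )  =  [-94,-87,21, 33,70]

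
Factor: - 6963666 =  - 2^1*3^1*1160611^1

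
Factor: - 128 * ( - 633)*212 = 17177088  =  2^9*3^1 * 53^1*211^1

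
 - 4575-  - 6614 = 2039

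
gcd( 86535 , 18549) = 27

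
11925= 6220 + 5705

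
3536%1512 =512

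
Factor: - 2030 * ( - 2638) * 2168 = 2^5*5^1*7^1*29^1*271^1*1319^1 =11609943520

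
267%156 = 111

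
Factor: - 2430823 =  - 173^1*14051^1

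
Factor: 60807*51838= 3152113266  =  2^1*3^1 * 20269^1*25919^1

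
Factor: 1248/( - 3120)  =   - 2/5  =  - 2^1*5^( - 1 ) 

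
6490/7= 6490/7 = 927.14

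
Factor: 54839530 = 2^1*5^1*5483953^1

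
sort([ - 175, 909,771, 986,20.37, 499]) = [ - 175,20.37,499, 771,909, 986]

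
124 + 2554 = 2678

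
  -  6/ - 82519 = 6/82519  =  0.00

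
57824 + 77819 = 135643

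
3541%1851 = 1690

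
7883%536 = 379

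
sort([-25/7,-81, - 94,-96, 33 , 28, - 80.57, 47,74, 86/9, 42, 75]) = [  -  96 ,-94, - 81  ,-80.57,-25/7, 86/9, 28,33, 42,  47, 74, 75 ]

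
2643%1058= 527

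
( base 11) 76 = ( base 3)10002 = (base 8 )123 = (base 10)83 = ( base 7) 146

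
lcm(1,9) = 9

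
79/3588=79/3588 =0.02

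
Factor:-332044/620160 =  - 257/480 = - 2^( -5) * 3^( - 1 )*5^( - 1 )*257^1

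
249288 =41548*6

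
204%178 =26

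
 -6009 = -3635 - 2374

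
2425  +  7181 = 9606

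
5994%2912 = 170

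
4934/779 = 4934/779=6.33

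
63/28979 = 63/28979  =  0.00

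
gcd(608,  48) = 16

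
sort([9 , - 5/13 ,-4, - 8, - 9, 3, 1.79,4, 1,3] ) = [ - 9,-8, - 4, - 5/13, 1, 1.79,3, 3, 4,9 ] 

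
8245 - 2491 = 5754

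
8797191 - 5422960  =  3374231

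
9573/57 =167 + 18/19=167.95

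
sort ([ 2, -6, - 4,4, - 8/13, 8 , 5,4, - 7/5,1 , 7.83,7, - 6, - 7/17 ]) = [ - 6, - 6, - 4 , - 7/5 , - 8/13, - 7/17,1, 2,  4,4,5, 7,7.83, 8 ]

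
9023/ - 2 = -4512 + 1/2= -4511.50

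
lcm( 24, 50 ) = 600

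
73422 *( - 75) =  -5506650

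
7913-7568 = 345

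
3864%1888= 88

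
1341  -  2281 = - 940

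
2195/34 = 2195/34 = 64.56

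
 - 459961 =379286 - 839247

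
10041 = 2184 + 7857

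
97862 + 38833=136695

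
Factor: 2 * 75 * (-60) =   -  9000 = - 2^3 *3^2 * 5^3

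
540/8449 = 540/8449 = 0.06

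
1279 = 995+284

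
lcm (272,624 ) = 10608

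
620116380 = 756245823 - 136129443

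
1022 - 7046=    - 6024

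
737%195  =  152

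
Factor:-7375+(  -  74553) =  - 2^3*7^2*11^1*19^1=- 81928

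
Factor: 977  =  977^1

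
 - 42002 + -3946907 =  -3988909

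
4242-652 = 3590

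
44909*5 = 224545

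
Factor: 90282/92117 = 246/251=2^1* 3^1* 41^1 * 251^(-1) 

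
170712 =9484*18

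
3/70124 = 3/70124  =  0.00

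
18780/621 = 30 + 50/207 = 30.24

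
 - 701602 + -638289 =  -1339891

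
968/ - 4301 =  - 1 + 303/391 = - 0.23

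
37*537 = 19869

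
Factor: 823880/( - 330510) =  - 172/69 = -  2^2 * 3^( - 1 ) * 23^ ( - 1)*43^1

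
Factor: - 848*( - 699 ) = 2^4*3^1*53^1*233^1  =  592752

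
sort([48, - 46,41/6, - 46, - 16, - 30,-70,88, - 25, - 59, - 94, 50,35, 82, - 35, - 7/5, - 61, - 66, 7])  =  [ - 94,  -  70,-66 , - 61, - 59, - 46, - 46, - 35, - 30,-25, - 16,-7/5, 41/6, 7, 35,48, 50, 82, 88 ] 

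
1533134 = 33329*46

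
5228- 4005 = 1223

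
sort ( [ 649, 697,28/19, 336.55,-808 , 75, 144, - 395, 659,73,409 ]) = [ - 808,  -  395, 28/19, 73,75, 144, 336.55,409,649, 659, 697 ] 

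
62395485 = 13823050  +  48572435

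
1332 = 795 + 537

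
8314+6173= 14487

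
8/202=4/101 = 0.04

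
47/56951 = 47/56951 = 0.00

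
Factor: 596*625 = 372500 = 2^2*5^4*149^1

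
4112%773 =247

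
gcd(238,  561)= 17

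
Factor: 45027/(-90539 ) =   -  3^2*37^( - 1)*2447^( - 1) * 5003^1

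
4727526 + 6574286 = 11301812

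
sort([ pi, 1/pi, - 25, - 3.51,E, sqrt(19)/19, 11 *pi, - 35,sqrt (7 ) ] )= [ - 35, - 25, - 3.51,sqrt ( 19 )/19, 1/pi, sqrt( 7) , E, pi, 11*pi]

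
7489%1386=559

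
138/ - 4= - 69/2= -34.50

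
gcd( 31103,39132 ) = 1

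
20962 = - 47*( - 446)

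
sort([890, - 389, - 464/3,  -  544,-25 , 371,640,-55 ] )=[ - 544, - 389, - 464/3, - 55, - 25, 371,640 , 890]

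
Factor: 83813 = 83813^1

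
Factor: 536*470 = 2^4 * 5^1 * 47^1 * 67^1 = 251920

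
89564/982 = 91 + 101/491 = 91.21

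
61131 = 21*2911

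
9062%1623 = 947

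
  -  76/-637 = 76/637= 0.12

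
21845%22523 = 21845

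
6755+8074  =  14829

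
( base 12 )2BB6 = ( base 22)AF8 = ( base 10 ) 5178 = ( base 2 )1010000111010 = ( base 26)7H4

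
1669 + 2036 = 3705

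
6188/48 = 1547/12 = 128.92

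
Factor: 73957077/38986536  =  24652359/12995512 = 2^( - 3)*3^2* 431^( - 1)*3769^(- 1 )*2739151^1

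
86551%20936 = 2807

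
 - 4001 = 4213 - 8214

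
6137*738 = 4529106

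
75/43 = 75/43 = 1.74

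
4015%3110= 905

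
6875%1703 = 63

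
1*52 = 52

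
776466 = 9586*81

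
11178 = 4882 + 6296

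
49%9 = 4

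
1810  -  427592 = -425782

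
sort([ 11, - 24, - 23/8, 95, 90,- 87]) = [ - 87, - 24, - 23/8, 11, 90, 95 ]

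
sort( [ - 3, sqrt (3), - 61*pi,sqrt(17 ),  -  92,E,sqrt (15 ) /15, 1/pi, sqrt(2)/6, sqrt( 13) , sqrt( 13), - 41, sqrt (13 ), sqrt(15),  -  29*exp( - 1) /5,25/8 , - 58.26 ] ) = [ - 61*pi, - 92,  -  58.26, - 41 , - 3, - 29*exp( - 1 )/5, sqrt( 2)/6, sqrt(15) /15, 1/pi, sqrt(3 ), E,  25/8,sqrt(13 ), sqrt (13), sqrt (13) , sqrt( 15)  ,  sqrt(17)]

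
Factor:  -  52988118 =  - 2^1*3^1*8831353^1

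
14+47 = 61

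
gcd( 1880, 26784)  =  8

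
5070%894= 600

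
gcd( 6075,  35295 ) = 15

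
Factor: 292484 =2^2*73121^1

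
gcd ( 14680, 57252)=1468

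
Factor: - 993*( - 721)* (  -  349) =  - 249867597 = - 3^1 *7^1*103^1* 331^1*349^1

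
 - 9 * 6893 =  - 62037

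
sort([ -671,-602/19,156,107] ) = [ - 671, - 602/19,  107,156 ] 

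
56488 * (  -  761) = -42987368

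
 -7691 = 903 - 8594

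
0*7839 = 0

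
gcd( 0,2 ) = 2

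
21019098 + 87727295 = 108746393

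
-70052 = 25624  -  95676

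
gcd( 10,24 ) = 2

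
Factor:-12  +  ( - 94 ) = -2^1*53^1 = - 106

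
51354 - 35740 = 15614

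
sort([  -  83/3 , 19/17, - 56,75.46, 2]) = [ - 56, - 83/3 , 19/17, 2, 75.46 ] 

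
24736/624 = 39 + 25/39= 39.64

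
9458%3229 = 3000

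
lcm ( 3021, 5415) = 286995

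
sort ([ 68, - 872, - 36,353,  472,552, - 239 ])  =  [  -  872,-239 , - 36,68,353,472,552]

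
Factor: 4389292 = 2^2 * 1097323^1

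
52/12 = 13/3 = 4.33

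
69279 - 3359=65920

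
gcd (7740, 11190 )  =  30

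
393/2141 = 393/2141 = 0.18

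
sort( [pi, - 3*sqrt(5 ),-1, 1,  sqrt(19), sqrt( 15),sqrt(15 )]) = [-3*sqrt( 5 ),- 1,1,pi,sqrt( 15 ),sqrt ( 15 ), sqrt( 19 ) ]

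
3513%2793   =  720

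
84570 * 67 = 5666190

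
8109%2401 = 906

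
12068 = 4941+7127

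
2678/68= 1339/34 = 39.38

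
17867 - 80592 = -62725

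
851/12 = 851/12 = 70.92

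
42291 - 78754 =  - 36463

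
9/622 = 9/622 = 0.01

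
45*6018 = 270810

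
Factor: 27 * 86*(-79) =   -  2^1 * 3^3*43^1 * 79^1 = - 183438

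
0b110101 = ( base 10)53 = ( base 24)25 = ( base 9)58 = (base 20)2d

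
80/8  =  10 = 10.00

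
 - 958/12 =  - 479/6= - 79.83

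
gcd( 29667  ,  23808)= 93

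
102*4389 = 447678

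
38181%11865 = 2586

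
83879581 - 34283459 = 49596122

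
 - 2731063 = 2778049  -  5509112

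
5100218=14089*362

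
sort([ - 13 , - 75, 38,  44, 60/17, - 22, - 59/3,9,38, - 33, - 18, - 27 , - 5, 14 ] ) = [ - 75, - 33, - 27,-22, - 59/3, - 18, - 13, - 5, 60/17, 9,14,38, 38,44] 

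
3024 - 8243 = -5219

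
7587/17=446 + 5/17 = 446.29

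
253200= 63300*4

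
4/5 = 4/5 = 0.80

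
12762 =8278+4484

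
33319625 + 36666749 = 69986374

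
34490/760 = 45 + 29/76 = 45.38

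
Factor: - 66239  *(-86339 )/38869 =11^1*167^1*827^( - 1 )*66239^1= 121681043/827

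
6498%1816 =1050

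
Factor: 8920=2^3*5^1*223^1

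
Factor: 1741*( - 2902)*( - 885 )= 4471358070 = 2^1*3^1*5^1* 59^1*1451^1  *1741^1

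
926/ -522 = -2 + 59/261 = - 1.77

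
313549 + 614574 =928123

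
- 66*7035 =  - 464310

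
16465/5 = 3293  =  3293.00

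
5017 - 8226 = -3209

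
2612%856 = 44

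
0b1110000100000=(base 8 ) 16040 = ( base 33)6K6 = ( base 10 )7200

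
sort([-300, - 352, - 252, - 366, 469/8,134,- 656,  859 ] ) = [ - 656,-366, -352,-300,- 252, 469/8,134,859] 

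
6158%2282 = 1594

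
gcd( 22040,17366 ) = 38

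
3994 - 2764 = 1230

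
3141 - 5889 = -2748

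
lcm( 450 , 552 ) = 41400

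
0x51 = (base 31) 2J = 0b1010001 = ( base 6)213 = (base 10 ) 81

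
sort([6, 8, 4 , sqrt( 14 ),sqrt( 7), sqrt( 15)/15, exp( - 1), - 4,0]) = [ - 4,  0, sqrt( 15 ) /15,exp( - 1),sqrt( 7), sqrt( 14 ),4,6, 8] 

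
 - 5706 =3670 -9376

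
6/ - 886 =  - 1  +  440/443= - 0.01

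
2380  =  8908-6528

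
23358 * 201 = 4694958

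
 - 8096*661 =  - 5351456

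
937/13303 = 937/13303=0.07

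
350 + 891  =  1241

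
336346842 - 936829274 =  - 600482432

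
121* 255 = 30855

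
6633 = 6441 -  - 192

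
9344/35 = 266 + 34/35 = 266.97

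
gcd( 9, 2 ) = 1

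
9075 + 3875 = 12950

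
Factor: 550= 2^1* 5^2 * 11^1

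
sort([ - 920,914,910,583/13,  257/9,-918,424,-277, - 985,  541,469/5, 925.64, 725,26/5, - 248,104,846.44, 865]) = [-985,-920, - 918, - 277 ,-248,26/5,257/9, 583/13, 469/5, 104,424, 541,725,846.44,865,910,914,  925.64 ] 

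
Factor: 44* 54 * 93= 2^3 * 3^4*11^1*31^1 = 220968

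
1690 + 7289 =8979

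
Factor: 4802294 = 2^1*7^2*49003^1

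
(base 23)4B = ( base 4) 1213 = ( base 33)34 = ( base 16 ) 67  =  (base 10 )103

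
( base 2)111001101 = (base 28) gd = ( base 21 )10k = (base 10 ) 461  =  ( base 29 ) fq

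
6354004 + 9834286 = 16188290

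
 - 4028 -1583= - 5611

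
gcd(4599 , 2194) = 1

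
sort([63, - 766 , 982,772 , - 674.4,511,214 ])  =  [ -766, - 674.4,  63, 214,  511,  772, 982 ] 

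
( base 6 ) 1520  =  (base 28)EG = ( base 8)630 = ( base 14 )212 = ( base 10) 408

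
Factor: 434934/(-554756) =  - 2^(  -  1)* 3^2*73^1*419^( - 1) = - 657/838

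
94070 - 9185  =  84885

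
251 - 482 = -231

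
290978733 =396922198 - 105943465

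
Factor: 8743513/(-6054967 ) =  -6054967^( - 1) * 8743513^1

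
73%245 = 73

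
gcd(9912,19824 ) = 9912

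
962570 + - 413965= 548605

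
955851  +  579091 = 1534942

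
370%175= 20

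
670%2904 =670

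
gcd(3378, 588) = 6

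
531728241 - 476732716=54995525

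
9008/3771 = 2 + 1466/3771 = 2.39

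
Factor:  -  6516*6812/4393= - 44386992/4393  =  -2^4* 3^2*13^1*23^( - 1)*131^1*181^1*191^( - 1 )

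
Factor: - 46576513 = - 197^1*236429^1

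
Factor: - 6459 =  - 3^1 * 2153^1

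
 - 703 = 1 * (  -  703)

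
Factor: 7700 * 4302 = 33125400=2^3*3^2*5^2*7^1*11^1 * 239^1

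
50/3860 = 5/386 = 0.01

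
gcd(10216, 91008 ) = 8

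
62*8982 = 556884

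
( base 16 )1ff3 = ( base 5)230204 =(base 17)1B52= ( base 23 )fae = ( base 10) 8179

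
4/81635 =4/81635 = 0.00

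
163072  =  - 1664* (-98)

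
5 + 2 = 7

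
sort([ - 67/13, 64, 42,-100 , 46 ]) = [ - 100, - 67/13,42,46 , 64]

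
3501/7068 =1167/2356 = 0.50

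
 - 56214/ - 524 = 107+ 73/262  =  107.28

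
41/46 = 41/46 = 0.89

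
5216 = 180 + 5036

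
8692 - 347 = 8345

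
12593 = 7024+5569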